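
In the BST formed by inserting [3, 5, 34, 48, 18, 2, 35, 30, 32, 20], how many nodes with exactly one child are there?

Tree built from: [3, 5, 34, 48, 18, 2, 35, 30, 32, 20]
Tree (level-order array): [3, 2, 5, None, None, None, 34, 18, 48, None, 30, 35, None, 20, 32]
Rule: These are nodes with exactly 1 non-null child.
Per-node child counts:
  node 3: 2 child(ren)
  node 2: 0 child(ren)
  node 5: 1 child(ren)
  node 34: 2 child(ren)
  node 18: 1 child(ren)
  node 30: 2 child(ren)
  node 20: 0 child(ren)
  node 32: 0 child(ren)
  node 48: 1 child(ren)
  node 35: 0 child(ren)
Matching nodes: [5, 18, 48]
Count of nodes with exactly one child: 3


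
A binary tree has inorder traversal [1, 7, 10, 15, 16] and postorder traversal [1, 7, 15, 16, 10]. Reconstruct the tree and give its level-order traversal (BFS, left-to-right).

Inorder:   [1, 7, 10, 15, 16]
Postorder: [1, 7, 15, 16, 10]
Algorithm: postorder visits root last, so walk postorder right-to-left;
each value is the root of the current inorder slice — split it at that
value, recurse on the right subtree first, then the left.
Recursive splits:
  root=10; inorder splits into left=[1, 7], right=[15, 16]
  root=16; inorder splits into left=[15], right=[]
  root=15; inorder splits into left=[], right=[]
  root=7; inorder splits into left=[1], right=[]
  root=1; inorder splits into left=[], right=[]
Reconstructed level-order: [10, 7, 16, 1, 15]


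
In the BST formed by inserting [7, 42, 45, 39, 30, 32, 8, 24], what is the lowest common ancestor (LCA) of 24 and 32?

Tree insertion order: [7, 42, 45, 39, 30, 32, 8, 24]
Tree (level-order array): [7, None, 42, 39, 45, 30, None, None, None, 8, 32, None, 24]
In a BST, the LCA of p=24, q=32 is the first node v on the
root-to-leaf path with p <= v <= q (go left if both < v, right if both > v).
Walk from root:
  at 7: both 24 and 32 > 7, go right
  at 42: both 24 and 32 < 42, go left
  at 39: both 24 and 32 < 39, go left
  at 30: 24 <= 30 <= 32, this is the LCA
LCA = 30


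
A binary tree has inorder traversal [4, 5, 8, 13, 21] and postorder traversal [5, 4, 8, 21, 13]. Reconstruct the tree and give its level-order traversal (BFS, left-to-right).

Inorder:   [4, 5, 8, 13, 21]
Postorder: [5, 4, 8, 21, 13]
Algorithm: postorder visits root last, so walk postorder right-to-left;
each value is the root of the current inorder slice — split it at that
value, recurse on the right subtree first, then the left.
Recursive splits:
  root=13; inorder splits into left=[4, 5, 8], right=[21]
  root=21; inorder splits into left=[], right=[]
  root=8; inorder splits into left=[4, 5], right=[]
  root=4; inorder splits into left=[], right=[5]
  root=5; inorder splits into left=[], right=[]
Reconstructed level-order: [13, 8, 21, 4, 5]


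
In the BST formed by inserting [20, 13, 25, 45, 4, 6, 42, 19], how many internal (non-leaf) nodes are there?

Tree built from: [20, 13, 25, 45, 4, 6, 42, 19]
Tree (level-order array): [20, 13, 25, 4, 19, None, 45, None, 6, None, None, 42]
Rule: An internal node has at least one child.
Per-node child counts:
  node 20: 2 child(ren)
  node 13: 2 child(ren)
  node 4: 1 child(ren)
  node 6: 0 child(ren)
  node 19: 0 child(ren)
  node 25: 1 child(ren)
  node 45: 1 child(ren)
  node 42: 0 child(ren)
Matching nodes: [20, 13, 4, 25, 45]
Count of internal (non-leaf) nodes: 5


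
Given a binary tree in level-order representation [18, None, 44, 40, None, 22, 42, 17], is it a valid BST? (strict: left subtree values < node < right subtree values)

Level-order array: [18, None, 44, 40, None, 22, 42, 17]
Validate using subtree bounds (lo, hi): at each node, require lo < value < hi,
then recurse left with hi=value and right with lo=value.
Preorder trace (stopping at first violation):
  at node 18 with bounds (-inf, +inf): OK
  at node 44 with bounds (18, +inf): OK
  at node 40 with bounds (18, 44): OK
  at node 22 with bounds (18, 40): OK
  at node 17 with bounds (18, 22): VIOLATION
Node 17 violates its bound: not (18 < 17 < 22).
Result: Not a valid BST


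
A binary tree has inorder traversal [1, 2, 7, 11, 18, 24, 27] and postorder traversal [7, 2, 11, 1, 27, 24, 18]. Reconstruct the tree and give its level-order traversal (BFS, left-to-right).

Inorder:   [1, 2, 7, 11, 18, 24, 27]
Postorder: [7, 2, 11, 1, 27, 24, 18]
Algorithm: postorder visits root last, so walk postorder right-to-left;
each value is the root of the current inorder slice — split it at that
value, recurse on the right subtree first, then the left.
Recursive splits:
  root=18; inorder splits into left=[1, 2, 7, 11], right=[24, 27]
  root=24; inorder splits into left=[], right=[27]
  root=27; inorder splits into left=[], right=[]
  root=1; inorder splits into left=[], right=[2, 7, 11]
  root=11; inorder splits into left=[2, 7], right=[]
  root=2; inorder splits into left=[], right=[7]
  root=7; inorder splits into left=[], right=[]
Reconstructed level-order: [18, 1, 24, 11, 27, 2, 7]


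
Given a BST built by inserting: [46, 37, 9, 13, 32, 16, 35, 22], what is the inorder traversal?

Tree insertion order: [46, 37, 9, 13, 32, 16, 35, 22]
Tree (level-order array): [46, 37, None, 9, None, None, 13, None, 32, 16, 35, None, 22]
Inorder traversal: [9, 13, 16, 22, 32, 35, 37, 46]


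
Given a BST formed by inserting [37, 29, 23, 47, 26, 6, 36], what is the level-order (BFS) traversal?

Tree insertion order: [37, 29, 23, 47, 26, 6, 36]
Tree (level-order array): [37, 29, 47, 23, 36, None, None, 6, 26]
BFS from the root, enqueuing left then right child of each popped node:
  queue [37] -> pop 37, enqueue [29, 47], visited so far: [37]
  queue [29, 47] -> pop 29, enqueue [23, 36], visited so far: [37, 29]
  queue [47, 23, 36] -> pop 47, enqueue [none], visited so far: [37, 29, 47]
  queue [23, 36] -> pop 23, enqueue [6, 26], visited so far: [37, 29, 47, 23]
  queue [36, 6, 26] -> pop 36, enqueue [none], visited so far: [37, 29, 47, 23, 36]
  queue [6, 26] -> pop 6, enqueue [none], visited so far: [37, 29, 47, 23, 36, 6]
  queue [26] -> pop 26, enqueue [none], visited so far: [37, 29, 47, 23, 36, 6, 26]
Result: [37, 29, 47, 23, 36, 6, 26]


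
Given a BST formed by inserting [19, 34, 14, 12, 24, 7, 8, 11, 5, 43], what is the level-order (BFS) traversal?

Tree insertion order: [19, 34, 14, 12, 24, 7, 8, 11, 5, 43]
Tree (level-order array): [19, 14, 34, 12, None, 24, 43, 7, None, None, None, None, None, 5, 8, None, None, None, 11]
BFS from the root, enqueuing left then right child of each popped node:
  queue [19] -> pop 19, enqueue [14, 34], visited so far: [19]
  queue [14, 34] -> pop 14, enqueue [12], visited so far: [19, 14]
  queue [34, 12] -> pop 34, enqueue [24, 43], visited so far: [19, 14, 34]
  queue [12, 24, 43] -> pop 12, enqueue [7], visited so far: [19, 14, 34, 12]
  queue [24, 43, 7] -> pop 24, enqueue [none], visited so far: [19, 14, 34, 12, 24]
  queue [43, 7] -> pop 43, enqueue [none], visited so far: [19, 14, 34, 12, 24, 43]
  queue [7] -> pop 7, enqueue [5, 8], visited so far: [19, 14, 34, 12, 24, 43, 7]
  queue [5, 8] -> pop 5, enqueue [none], visited so far: [19, 14, 34, 12, 24, 43, 7, 5]
  queue [8] -> pop 8, enqueue [11], visited so far: [19, 14, 34, 12, 24, 43, 7, 5, 8]
  queue [11] -> pop 11, enqueue [none], visited so far: [19, 14, 34, 12, 24, 43, 7, 5, 8, 11]
Result: [19, 14, 34, 12, 24, 43, 7, 5, 8, 11]


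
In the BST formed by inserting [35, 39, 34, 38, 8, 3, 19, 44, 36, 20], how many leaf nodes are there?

Tree built from: [35, 39, 34, 38, 8, 3, 19, 44, 36, 20]
Tree (level-order array): [35, 34, 39, 8, None, 38, 44, 3, 19, 36, None, None, None, None, None, None, 20]
Rule: A leaf has 0 children.
Per-node child counts:
  node 35: 2 child(ren)
  node 34: 1 child(ren)
  node 8: 2 child(ren)
  node 3: 0 child(ren)
  node 19: 1 child(ren)
  node 20: 0 child(ren)
  node 39: 2 child(ren)
  node 38: 1 child(ren)
  node 36: 0 child(ren)
  node 44: 0 child(ren)
Matching nodes: [3, 20, 36, 44]
Count of leaf nodes: 4


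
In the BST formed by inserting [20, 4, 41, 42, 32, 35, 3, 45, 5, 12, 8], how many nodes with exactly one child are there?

Tree built from: [20, 4, 41, 42, 32, 35, 3, 45, 5, 12, 8]
Tree (level-order array): [20, 4, 41, 3, 5, 32, 42, None, None, None, 12, None, 35, None, 45, 8]
Rule: These are nodes with exactly 1 non-null child.
Per-node child counts:
  node 20: 2 child(ren)
  node 4: 2 child(ren)
  node 3: 0 child(ren)
  node 5: 1 child(ren)
  node 12: 1 child(ren)
  node 8: 0 child(ren)
  node 41: 2 child(ren)
  node 32: 1 child(ren)
  node 35: 0 child(ren)
  node 42: 1 child(ren)
  node 45: 0 child(ren)
Matching nodes: [5, 12, 32, 42]
Count of nodes with exactly one child: 4


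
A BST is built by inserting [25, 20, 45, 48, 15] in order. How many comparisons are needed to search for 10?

Search path for 10: 25 -> 20 -> 15
Found: False
Comparisons: 3


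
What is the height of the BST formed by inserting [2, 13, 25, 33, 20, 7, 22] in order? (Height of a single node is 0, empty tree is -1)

Insertion order: [2, 13, 25, 33, 20, 7, 22]
Tree (level-order array): [2, None, 13, 7, 25, None, None, 20, 33, None, 22]
Compute height bottom-up (empty subtree = -1):
  height(7) = 1 + max(-1, -1) = 0
  height(22) = 1 + max(-1, -1) = 0
  height(20) = 1 + max(-1, 0) = 1
  height(33) = 1 + max(-1, -1) = 0
  height(25) = 1 + max(1, 0) = 2
  height(13) = 1 + max(0, 2) = 3
  height(2) = 1 + max(-1, 3) = 4
Height = 4


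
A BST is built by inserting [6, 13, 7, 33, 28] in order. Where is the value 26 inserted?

Starting tree (level order): [6, None, 13, 7, 33, None, None, 28]
Insertion path: 6 -> 13 -> 33 -> 28
Result: insert 26 as left child of 28
Final tree (level order): [6, None, 13, 7, 33, None, None, 28, None, 26]


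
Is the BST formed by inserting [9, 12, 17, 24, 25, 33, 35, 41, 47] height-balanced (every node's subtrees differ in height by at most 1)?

Tree (level-order array): [9, None, 12, None, 17, None, 24, None, 25, None, 33, None, 35, None, 41, None, 47]
Definition: a tree is height-balanced if, at every node, |h(left) - h(right)| <= 1 (empty subtree has height -1).
Bottom-up per-node check:
  node 47: h_left=-1, h_right=-1, diff=0 [OK], height=0
  node 41: h_left=-1, h_right=0, diff=1 [OK], height=1
  node 35: h_left=-1, h_right=1, diff=2 [FAIL (|-1-1|=2 > 1)], height=2
  node 33: h_left=-1, h_right=2, diff=3 [FAIL (|-1-2|=3 > 1)], height=3
  node 25: h_left=-1, h_right=3, diff=4 [FAIL (|-1-3|=4 > 1)], height=4
  node 24: h_left=-1, h_right=4, diff=5 [FAIL (|-1-4|=5 > 1)], height=5
  node 17: h_left=-1, h_right=5, diff=6 [FAIL (|-1-5|=6 > 1)], height=6
  node 12: h_left=-1, h_right=6, diff=7 [FAIL (|-1-6|=7 > 1)], height=7
  node 9: h_left=-1, h_right=7, diff=8 [FAIL (|-1-7|=8 > 1)], height=8
Node 35 violates the condition: |-1 - 1| = 2 > 1.
Result: Not balanced


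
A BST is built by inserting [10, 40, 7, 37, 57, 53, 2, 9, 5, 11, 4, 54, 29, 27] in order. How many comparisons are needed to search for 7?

Search path for 7: 10 -> 7
Found: True
Comparisons: 2


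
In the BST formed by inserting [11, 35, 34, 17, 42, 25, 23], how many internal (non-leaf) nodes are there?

Tree built from: [11, 35, 34, 17, 42, 25, 23]
Tree (level-order array): [11, None, 35, 34, 42, 17, None, None, None, None, 25, 23]
Rule: An internal node has at least one child.
Per-node child counts:
  node 11: 1 child(ren)
  node 35: 2 child(ren)
  node 34: 1 child(ren)
  node 17: 1 child(ren)
  node 25: 1 child(ren)
  node 23: 0 child(ren)
  node 42: 0 child(ren)
Matching nodes: [11, 35, 34, 17, 25]
Count of internal (non-leaf) nodes: 5


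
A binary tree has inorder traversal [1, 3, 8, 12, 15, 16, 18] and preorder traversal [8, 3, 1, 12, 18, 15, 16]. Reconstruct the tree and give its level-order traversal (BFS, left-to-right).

Inorder:  [1, 3, 8, 12, 15, 16, 18]
Preorder: [8, 3, 1, 12, 18, 15, 16]
Algorithm: preorder visits root first, so consume preorder in order;
for each root, split the current inorder slice at that value into
left-subtree inorder and right-subtree inorder, then recurse.
Recursive splits:
  root=8; inorder splits into left=[1, 3], right=[12, 15, 16, 18]
  root=3; inorder splits into left=[1], right=[]
  root=1; inorder splits into left=[], right=[]
  root=12; inorder splits into left=[], right=[15, 16, 18]
  root=18; inorder splits into left=[15, 16], right=[]
  root=15; inorder splits into left=[], right=[16]
  root=16; inorder splits into left=[], right=[]
Reconstructed level-order: [8, 3, 12, 1, 18, 15, 16]


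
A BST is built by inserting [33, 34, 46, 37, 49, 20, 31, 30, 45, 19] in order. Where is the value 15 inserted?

Starting tree (level order): [33, 20, 34, 19, 31, None, 46, None, None, 30, None, 37, 49, None, None, None, 45]
Insertion path: 33 -> 20 -> 19
Result: insert 15 as left child of 19
Final tree (level order): [33, 20, 34, 19, 31, None, 46, 15, None, 30, None, 37, 49, None, None, None, None, None, 45]


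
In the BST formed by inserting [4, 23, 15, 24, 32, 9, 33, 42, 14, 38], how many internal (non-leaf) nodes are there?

Tree built from: [4, 23, 15, 24, 32, 9, 33, 42, 14, 38]
Tree (level-order array): [4, None, 23, 15, 24, 9, None, None, 32, None, 14, None, 33, None, None, None, 42, 38]
Rule: An internal node has at least one child.
Per-node child counts:
  node 4: 1 child(ren)
  node 23: 2 child(ren)
  node 15: 1 child(ren)
  node 9: 1 child(ren)
  node 14: 0 child(ren)
  node 24: 1 child(ren)
  node 32: 1 child(ren)
  node 33: 1 child(ren)
  node 42: 1 child(ren)
  node 38: 0 child(ren)
Matching nodes: [4, 23, 15, 9, 24, 32, 33, 42]
Count of internal (non-leaf) nodes: 8


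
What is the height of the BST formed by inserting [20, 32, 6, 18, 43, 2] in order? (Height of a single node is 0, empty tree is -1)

Insertion order: [20, 32, 6, 18, 43, 2]
Tree (level-order array): [20, 6, 32, 2, 18, None, 43]
Compute height bottom-up (empty subtree = -1):
  height(2) = 1 + max(-1, -1) = 0
  height(18) = 1 + max(-1, -1) = 0
  height(6) = 1 + max(0, 0) = 1
  height(43) = 1 + max(-1, -1) = 0
  height(32) = 1 + max(-1, 0) = 1
  height(20) = 1 + max(1, 1) = 2
Height = 2


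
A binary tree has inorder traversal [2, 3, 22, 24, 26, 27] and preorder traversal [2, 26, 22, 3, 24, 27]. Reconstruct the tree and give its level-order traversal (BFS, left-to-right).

Inorder:  [2, 3, 22, 24, 26, 27]
Preorder: [2, 26, 22, 3, 24, 27]
Algorithm: preorder visits root first, so consume preorder in order;
for each root, split the current inorder slice at that value into
left-subtree inorder and right-subtree inorder, then recurse.
Recursive splits:
  root=2; inorder splits into left=[], right=[3, 22, 24, 26, 27]
  root=26; inorder splits into left=[3, 22, 24], right=[27]
  root=22; inorder splits into left=[3], right=[24]
  root=3; inorder splits into left=[], right=[]
  root=24; inorder splits into left=[], right=[]
  root=27; inorder splits into left=[], right=[]
Reconstructed level-order: [2, 26, 22, 27, 3, 24]


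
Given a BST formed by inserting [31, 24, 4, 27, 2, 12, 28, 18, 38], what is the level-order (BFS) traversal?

Tree insertion order: [31, 24, 4, 27, 2, 12, 28, 18, 38]
Tree (level-order array): [31, 24, 38, 4, 27, None, None, 2, 12, None, 28, None, None, None, 18]
BFS from the root, enqueuing left then right child of each popped node:
  queue [31] -> pop 31, enqueue [24, 38], visited so far: [31]
  queue [24, 38] -> pop 24, enqueue [4, 27], visited so far: [31, 24]
  queue [38, 4, 27] -> pop 38, enqueue [none], visited so far: [31, 24, 38]
  queue [4, 27] -> pop 4, enqueue [2, 12], visited so far: [31, 24, 38, 4]
  queue [27, 2, 12] -> pop 27, enqueue [28], visited so far: [31, 24, 38, 4, 27]
  queue [2, 12, 28] -> pop 2, enqueue [none], visited so far: [31, 24, 38, 4, 27, 2]
  queue [12, 28] -> pop 12, enqueue [18], visited so far: [31, 24, 38, 4, 27, 2, 12]
  queue [28, 18] -> pop 28, enqueue [none], visited so far: [31, 24, 38, 4, 27, 2, 12, 28]
  queue [18] -> pop 18, enqueue [none], visited so far: [31, 24, 38, 4, 27, 2, 12, 28, 18]
Result: [31, 24, 38, 4, 27, 2, 12, 28, 18]


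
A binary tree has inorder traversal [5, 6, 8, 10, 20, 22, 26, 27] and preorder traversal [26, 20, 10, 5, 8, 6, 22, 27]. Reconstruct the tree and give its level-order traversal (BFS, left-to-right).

Inorder:  [5, 6, 8, 10, 20, 22, 26, 27]
Preorder: [26, 20, 10, 5, 8, 6, 22, 27]
Algorithm: preorder visits root first, so consume preorder in order;
for each root, split the current inorder slice at that value into
left-subtree inorder and right-subtree inorder, then recurse.
Recursive splits:
  root=26; inorder splits into left=[5, 6, 8, 10, 20, 22], right=[27]
  root=20; inorder splits into left=[5, 6, 8, 10], right=[22]
  root=10; inorder splits into left=[5, 6, 8], right=[]
  root=5; inorder splits into left=[], right=[6, 8]
  root=8; inorder splits into left=[6], right=[]
  root=6; inorder splits into left=[], right=[]
  root=22; inorder splits into left=[], right=[]
  root=27; inorder splits into left=[], right=[]
Reconstructed level-order: [26, 20, 27, 10, 22, 5, 8, 6]


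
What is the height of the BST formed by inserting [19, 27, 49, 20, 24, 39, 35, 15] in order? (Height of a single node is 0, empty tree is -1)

Insertion order: [19, 27, 49, 20, 24, 39, 35, 15]
Tree (level-order array): [19, 15, 27, None, None, 20, 49, None, 24, 39, None, None, None, 35]
Compute height bottom-up (empty subtree = -1):
  height(15) = 1 + max(-1, -1) = 0
  height(24) = 1 + max(-1, -1) = 0
  height(20) = 1 + max(-1, 0) = 1
  height(35) = 1 + max(-1, -1) = 0
  height(39) = 1 + max(0, -1) = 1
  height(49) = 1 + max(1, -1) = 2
  height(27) = 1 + max(1, 2) = 3
  height(19) = 1 + max(0, 3) = 4
Height = 4


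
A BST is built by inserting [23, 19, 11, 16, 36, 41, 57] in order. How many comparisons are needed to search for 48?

Search path for 48: 23 -> 36 -> 41 -> 57
Found: False
Comparisons: 4


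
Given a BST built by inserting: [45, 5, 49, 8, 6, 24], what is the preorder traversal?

Tree insertion order: [45, 5, 49, 8, 6, 24]
Tree (level-order array): [45, 5, 49, None, 8, None, None, 6, 24]
Preorder traversal: [45, 5, 8, 6, 24, 49]


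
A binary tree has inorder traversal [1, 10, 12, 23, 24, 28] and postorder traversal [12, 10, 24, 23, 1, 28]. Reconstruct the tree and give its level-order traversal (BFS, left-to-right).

Inorder:   [1, 10, 12, 23, 24, 28]
Postorder: [12, 10, 24, 23, 1, 28]
Algorithm: postorder visits root last, so walk postorder right-to-left;
each value is the root of the current inorder slice — split it at that
value, recurse on the right subtree first, then the left.
Recursive splits:
  root=28; inorder splits into left=[1, 10, 12, 23, 24], right=[]
  root=1; inorder splits into left=[], right=[10, 12, 23, 24]
  root=23; inorder splits into left=[10, 12], right=[24]
  root=24; inorder splits into left=[], right=[]
  root=10; inorder splits into left=[], right=[12]
  root=12; inorder splits into left=[], right=[]
Reconstructed level-order: [28, 1, 23, 10, 24, 12]


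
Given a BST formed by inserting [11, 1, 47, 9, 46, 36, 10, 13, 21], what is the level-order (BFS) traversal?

Tree insertion order: [11, 1, 47, 9, 46, 36, 10, 13, 21]
Tree (level-order array): [11, 1, 47, None, 9, 46, None, None, 10, 36, None, None, None, 13, None, None, 21]
BFS from the root, enqueuing left then right child of each popped node:
  queue [11] -> pop 11, enqueue [1, 47], visited so far: [11]
  queue [1, 47] -> pop 1, enqueue [9], visited so far: [11, 1]
  queue [47, 9] -> pop 47, enqueue [46], visited so far: [11, 1, 47]
  queue [9, 46] -> pop 9, enqueue [10], visited so far: [11, 1, 47, 9]
  queue [46, 10] -> pop 46, enqueue [36], visited so far: [11, 1, 47, 9, 46]
  queue [10, 36] -> pop 10, enqueue [none], visited so far: [11, 1, 47, 9, 46, 10]
  queue [36] -> pop 36, enqueue [13], visited so far: [11, 1, 47, 9, 46, 10, 36]
  queue [13] -> pop 13, enqueue [21], visited so far: [11, 1, 47, 9, 46, 10, 36, 13]
  queue [21] -> pop 21, enqueue [none], visited so far: [11, 1, 47, 9, 46, 10, 36, 13, 21]
Result: [11, 1, 47, 9, 46, 10, 36, 13, 21]


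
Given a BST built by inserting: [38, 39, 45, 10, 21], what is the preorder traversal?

Tree insertion order: [38, 39, 45, 10, 21]
Tree (level-order array): [38, 10, 39, None, 21, None, 45]
Preorder traversal: [38, 10, 21, 39, 45]


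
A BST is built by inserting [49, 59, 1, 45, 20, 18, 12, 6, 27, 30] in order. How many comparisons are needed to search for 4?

Search path for 4: 49 -> 1 -> 45 -> 20 -> 18 -> 12 -> 6
Found: False
Comparisons: 7


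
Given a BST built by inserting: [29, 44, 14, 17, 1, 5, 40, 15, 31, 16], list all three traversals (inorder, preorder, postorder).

Tree insertion order: [29, 44, 14, 17, 1, 5, 40, 15, 31, 16]
Tree (level-order array): [29, 14, 44, 1, 17, 40, None, None, 5, 15, None, 31, None, None, None, None, 16]
Inorder (L, root, R): [1, 5, 14, 15, 16, 17, 29, 31, 40, 44]
Preorder (root, L, R): [29, 14, 1, 5, 17, 15, 16, 44, 40, 31]
Postorder (L, R, root): [5, 1, 16, 15, 17, 14, 31, 40, 44, 29]


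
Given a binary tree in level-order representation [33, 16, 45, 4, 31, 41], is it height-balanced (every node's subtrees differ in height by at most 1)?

Tree (level-order array): [33, 16, 45, 4, 31, 41]
Definition: a tree is height-balanced if, at every node, |h(left) - h(right)| <= 1 (empty subtree has height -1).
Bottom-up per-node check:
  node 4: h_left=-1, h_right=-1, diff=0 [OK], height=0
  node 31: h_left=-1, h_right=-1, diff=0 [OK], height=0
  node 16: h_left=0, h_right=0, diff=0 [OK], height=1
  node 41: h_left=-1, h_right=-1, diff=0 [OK], height=0
  node 45: h_left=0, h_right=-1, diff=1 [OK], height=1
  node 33: h_left=1, h_right=1, diff=0 [OK], height=2
All nodes satisfy the balance condition.
Result: Balanced


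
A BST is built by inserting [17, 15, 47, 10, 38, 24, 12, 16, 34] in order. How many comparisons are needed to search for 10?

Search path for 10: 17 -> 15 -> 10
Found: True
Comparisons: 3


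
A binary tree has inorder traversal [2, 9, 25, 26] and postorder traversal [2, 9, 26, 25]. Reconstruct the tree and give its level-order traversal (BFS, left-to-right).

Inorder:   [2, 9, 25, 26]
Postorder: [2, 9, 26, 25]
Algorithm: postorder visits root last, so walk postorder right-to-left;
each value is the root of the current inorder slice — split it at that
value, recurse on the right subtree first, then the left.
Recursive splits:
  root=25; inorder splits into left=[2, 9], right=[26]
  root=26; inorder splits into left=[], right=[]
  root=9; inorder splits into left=[2], right=[]
  root=2; inorder splits into left=[], right=[]
Reconstructed level-order: [25, 9, 26, 2]


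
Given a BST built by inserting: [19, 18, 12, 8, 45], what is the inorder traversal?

Tree insertion order: [19, 18, 12, 8, 45]
Tree (level-order array): [19, 18, 45, 12, None, None, None, 8]
Inorder traversal: [8, 12, 18, 19, 45]


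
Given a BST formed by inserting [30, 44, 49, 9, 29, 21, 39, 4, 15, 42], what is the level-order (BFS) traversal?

Tree insertion order: [30, 44, 49, 9, 29, 21, 39, 4, 15, 42]
Tree (level-order array): [30, 9, 44, 4, 29, 39, 49, None, None, 21, None, None, 42, None, None, 15]
BFS from the root, enqueuing left then right child of each popped node:
  queue [30] -> pop 30, enqueue [9, 44], visited so far: [30]
  queue [9, 44] -> pop 9, enqueue [4, 29], visited so far: [30, 9]
  queue [44, 4, 29] -> pop 44, enqueue [39, 49], visited so far: [30, 9, 44]
  queue [4, 29, 39, 49] -> pop 4, enqueue [none], visited so far: [30, 9, 44, 4]
  queue [29, 39, 49] -> pop 29, enqueue [21], visited so far: [30, 9, 44, 4, 29]
  queue [39, 49, 21] -> pop 39, enqueue [42], visited so far: [30, 9, 44, 4, 29, 39]
  queue [49, 21, 42] -> pop 49, enqueue [none], visited so far: [30, 9, 44, 4, 29, 39, 49]
  queue [21, 42] -> pop 21, enqueue [15], visited so far: [30, 9, 44, 4, 29, 39, 49, 21]
  queue [42, 15] -> pop 42, enqueue [none], visited so far: [30, 9, 44, 4, 29, 39, 49, 21, 42]
  queue [15] -> pop 15, enqueue [none], visited so far: [30, 9, 44, 4, 29, 39, 49, 21, 42, 15]
Result: [30, 9, 44, 4, 29, 39, 49, 21, 42, 15]


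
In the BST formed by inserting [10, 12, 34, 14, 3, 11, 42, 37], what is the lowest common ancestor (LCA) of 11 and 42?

Tree insertion order: [10, 12, 34, 14, 3, 11, 42, 37]
Tree (level-order array): [10, 3, 12, None, None, 11, 34, None, None, 14, 42, None, None, 37]
In a BST, the LCA of p=11, q=42 is the first node v on the
root-to-leaf path with p <= v <= q (go left if both < v, right if both > v).
Walk from root:
  at 10: both 11 and 42 > 10, go right
  at 12: 11 <= 12 <= 42, this is the LCA
LCA = 12


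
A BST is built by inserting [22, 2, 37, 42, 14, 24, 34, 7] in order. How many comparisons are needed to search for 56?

Search path for 56: 22 -> 37 -> 42
Found: False
Comparisons: 3


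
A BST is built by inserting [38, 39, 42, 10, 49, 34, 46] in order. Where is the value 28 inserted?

Starting tree (level order): [38, 10, 39, None, 34, None, 42, None, None, None, 49, 46]
Insertion path: 38 -> 10 -> 34
Result: insert 28 as left child of 34
Final tree (level order): [38, 10, 39, None, 34, None, 42, 28, None, None, 49, None, None, 46]


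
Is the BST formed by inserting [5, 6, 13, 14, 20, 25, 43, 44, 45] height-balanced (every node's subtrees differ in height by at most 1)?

Tree (level-order array): [5, None, 6, None, 13, None, 14, None, 20, None, 25, None, 43, None, 44, None, 45]
Definition: a tree is height-balanced if, at every node, |h(left) - h(right)| <= 1 (empty subtree has height -1).
Bottom-up per-node check:
  node 45: h_left=-1, h_right=-1, diff=0 [OK], height=0
  node 44: h_left=-1, h_right=0, diff=1 [OK], height=1
  node 43: h_left=-1, h_right=1, diff=2 [FAIL (|-1-1|=2 > 1)], height=2
  node 25: h_left=-1, h_right=2, diff=3 [FAIL (|-1-2|=3 > 1)], height=3
  node 20: h_left=-1, h_right=3, diff=4 [FAIL (|-1-3|=4 > 1)], height=4
  node 14: h_left=-1, h_right=4, diff=5 [FAIL (|-1-4|=5 > 1)], height=5
  node 13: h_left=-1, h_right=5, diff=6 [FAIL (|-1-5|=6 > 1)], height=6
  node 6: h_left=-1, h_right=6, diff=7 [FAIL (|-1-6|=7 > 1)], height=7
  node 5: h_left=-1, h_right=7, diff=8 [FAIL (|-1-7|=8 > 1)], height=8
Node 43 violates the condition: |-1 - 1| = 2 > 1.
Result: Not balanced


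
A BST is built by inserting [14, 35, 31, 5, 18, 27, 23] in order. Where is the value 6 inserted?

Starting tree (level order): [14, 5, 35, None, None, 31, None, 18, None, None, 27, 23]
Insertion path: 14 -> 5
Result: insert 6 as right child of 5
Final tree (level order): [14, 5, 35, None, 6, 31, None, None, None, 18, None, None, 27, 23]


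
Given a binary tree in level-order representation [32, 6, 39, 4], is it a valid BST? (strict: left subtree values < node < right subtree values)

Level-order array: [32, 6, 39, 4]
Validate using subtree bounds (lo, hi): at each node, require lo < value < hi,
then recurse left with hi=value and right with lo=value.
Preorder trace (stopping at first violation):
  at node 32 with bounds (-inf, +inf): OK
  at node 6 with bounds (-inf, 32): OK
  at node 4 with bounds (-inf, 6): OK
  at node 39 with bounds (32, +inf): OK
No violation found at any node.
Result: Valid BST


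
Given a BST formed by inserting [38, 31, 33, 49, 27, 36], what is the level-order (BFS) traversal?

Tree insertion order: [38, 31, 33, 49, 27, 36]
Tree (level-order array): [38, 31, 49, 27, 33, None, None, None, None, None, 36]
BFS from the root, enqueuing left then right child of each popped node:
  queue [38] -> pop 38, enqueue [31, 49], visited so far: [38]
  queue [31, 49] -> pop 31, enqueue [27, 33], visited so far: [38, 31]
  queue [49, 27, 33] -> pop 49, enqueue [none], visited so far: [38, 31, 49]
  queue [27, 33] -> pop 27, enqueue [none], visited so far: [38, 31, 49, 27]
  queue [33] -> pop 33, enqueue [36], visited so far: [38, 31, 49, 27, 33]
  queue [36] -> pop 36, enqueue [none], visited so far: [38, 31, 49, 27, 33, 36]
Result: [38, 31, 49, 27, 33, 36]


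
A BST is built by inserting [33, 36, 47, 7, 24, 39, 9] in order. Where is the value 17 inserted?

Starting tree (level order): [33, 7, 36, None, 24, None, 47, 9, None, 39]
Insertion path: 33 -> 7 -> 24 -> 9
Result: insert 17 as right child of 9
Final tree (level order): [33, 7, 36, None, 24, None, 47, 9, None, 39, None, None, 17]


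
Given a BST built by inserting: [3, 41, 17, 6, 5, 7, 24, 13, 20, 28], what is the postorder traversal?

Tree insertion order: [3, 41, 17, 6, 5, 7, 24, 13, 20, 28]
Tree (level-order array): [3, None, 41, 17, None, 6, 24, 5, 7, 20, 28, None, None, None, 13]
Postorder traversal: [5, 13, 7, 6, 20, 28, 24, 17, 41, 3]


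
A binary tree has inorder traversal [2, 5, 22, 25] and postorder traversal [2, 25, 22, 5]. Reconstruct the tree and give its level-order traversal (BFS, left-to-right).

Inorder:   [2, 5, 22, 25]
Postorder: [2, 25, 22, 5]
Algorithm: postorder visits root last, so walk postorder right-to-left;
each value is the root of the current inorder slice — split it at that
value, recurse on the right subtree first, then the left.
Recursive splits:
  root=5; inorder splits into left=[2], right=[22, 25]
  root=22; inorder splits into left=[], right=[25]
  root=25; inorder splits into left=[], right=[]
  root=2; inorder splits into left=[], right=[]
Reconstructed level-order: [5, 2, 22, 25]


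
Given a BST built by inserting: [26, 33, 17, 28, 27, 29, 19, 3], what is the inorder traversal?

Tree insertion order: [26, 33, 17, 28, 27, 29, 19, 3]
Tree (level-order array): [26, 17, 33, 3, 19, 28, None, None, None, None, None, 27, 29]
Inorder traversal: [3, 17, 19, 26, 27, 28, 29, 33]


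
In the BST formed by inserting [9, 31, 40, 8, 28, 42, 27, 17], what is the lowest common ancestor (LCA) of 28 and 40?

Tree insertion order: [9, 31, 40, 8, 28, 42, 27, 17]
Tree (level-order array): [9, 8, 31, None, None, 28, 40, 27, None, None, 42, 17]
In a BST, the LCA of p=28, q=40 is the first node v on the
root-to-leaf path with p <= v <= q (go left if both < v, right if both > v).
Walk from root:
  at 9: both 28 and 40 > 9, go right
  at 31: 28 <= 31 <= 40, this is the LCA
LCA = 31


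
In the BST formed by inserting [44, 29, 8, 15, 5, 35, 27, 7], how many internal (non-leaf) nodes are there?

Tree built from: [44, 29, 8, 15, 5, 35, 27, 7]
Tree (level-order array): [44, 29, None, 8, 35, 5, 15, None, None, None, 7, None, 27]
Rule: An internal node has at least one child.
Per-node child counts:
  node 44: 1 child(ren)
  node 29: 2 child(ren)
  node 8: 2 child(ren)
  node 5: 1 child(ren)
  node 7: 0 child(ren)
  node 15: 1 child(ren)
  node 27: 0 child(ren)
  node 35: 0 child(ren)
Matching nodes: [44, 29, 8, 5, 15]
Count of internal (non-leaf) nodes: 5


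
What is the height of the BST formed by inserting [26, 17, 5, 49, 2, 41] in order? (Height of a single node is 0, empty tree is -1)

Insertion order: [26, 17, 5, 49, 2, 41]
Tree (level-order array): [26, 17, 49, 5, None, 41, None, 2]
Compute height bottom-up (empty subtree = -1):
  height(2) = 1 + max(-1, -1) = 0
  height(5) = 1 + max(0, -1) = 1
  height(17) = 1 + max(1, -1) = 2
  height(41) = 1 + max(-1, -1) = 0
  height(49) = 1 + max(0, -1) = 1
  height(26) = 1 + max(2, 1) = 3
Height = 3


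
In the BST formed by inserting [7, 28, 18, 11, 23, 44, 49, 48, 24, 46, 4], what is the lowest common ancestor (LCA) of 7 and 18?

Tree insertion order: [7, 28, 18, 11, 23, 44, 49, 48, 24, 46, 4]
Tree (level-order array): [7, 4, 28, None, None, 18, 44, 11, 23, None, 49, None, None, None, 24, 48, None, None, None, 46]
In a BST, the LCA of p=7, q=18 is the first node v on the
root-to-leaf path with p <= v <= q (go left if both < v, right if both > v).
Walk from root:
  at 7: 7 <= 7 <= 18, this is the LCA
LCA = 7


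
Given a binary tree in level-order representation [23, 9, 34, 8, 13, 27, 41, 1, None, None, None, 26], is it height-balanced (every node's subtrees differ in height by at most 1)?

Tree (level-order array): [23, 9, 34, 8, 13, 27, 41, 1, None, None, None, 26]
Definition: a tree is height-balanced if, at every node, |h(left) - h(right)| <= 1 (empty subtree has height -1).
Bottom-up per-node check:
  node 1: h_left=-1, h_right=-1, diff=0 [OK], height=0
  node 8: h_left=0, h_right=-1, diff=1 [OK], height=1
  node 13: h_left=-1, h_right=-1, diff=0 [OK], height=0
  node 9: h_left=1, h_right=0, diff=1 [OK], height=2
  node 26: h_left=-1, h_right=-1, diff=0 [OK], height=0
  node 27: h_left=0, h_right=-1, diff=1 [OK], height=1
  node 41: h_left=-1, h_right=-1, diff=0 [OK], height=0
  node 34: h_left=1, h_right=0, diff=1 [OK], height=2
  node 23: h_left=2, h_right=2, diff=0 [OK], height=3
All nodes satisfy the balance condition.
Result: Balanced


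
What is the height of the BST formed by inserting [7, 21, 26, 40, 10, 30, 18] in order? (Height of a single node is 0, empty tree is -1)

Insertion order: [7, 21, 26, 40, 10, 30, 18]
Tree (level-order array): [7, None, 21, 10, 26, None, 18, None, 40, None, None, 30]
Compute height bottom-up (empty subtree = -1):
  height(18) = 1 + max(-1, -1) = 0
  height(10) = 1 + max(-1, 0) = 1
  height(30) = 1 + max(-1, -1) = 0
  height(40) = 1 + max(0, -1) = 1
  height(26) = 1 + max(-1, 1) = 2
  height(21) = 1 + max(1, 2) = 3
  height(7) = 1 + max(-1, 3) = 4
Height = 4


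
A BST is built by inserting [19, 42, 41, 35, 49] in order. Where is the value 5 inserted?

Starting tree (level order): [19, None, 42, 41, 49, 35]
Insertion path: 19
Result: insert 5 as left child of 19
Final tree (level order): [19, 5, 42, None, None, 41, 49, 35]


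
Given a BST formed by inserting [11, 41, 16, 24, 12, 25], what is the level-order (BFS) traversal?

Tree insertion order: [11, 41, 16, 24, 12, 25]
Tree (level-order array): [11, None, 41, 16, None, 12, 24, None, None, None, 25]
BFS from the root, enqueuing left then right child of each popped node:
  queue [11] -> pop 11, enqueue [41], visited so far: [11]
  queue [41] -> pop 41, enqueue [16], visited so far: [11, 41]
  queue [16] -> pop 16, enqueue [12, 24], visited so far: [11, 41, 16]
  queue [12, 24] -> pop 12, enqueue [none], visited so far: [11, 41, 16, 12]
  queue [24] -> pop 24, enqueue [25], visited so far: [11, 41, 16, 12, 24]
  queue [25] -> pop 25, enqueue [none], visited so far: [11, 41, 16, 12, 24, 25]
Result: [11, 41, 16, 12, 24, 25]


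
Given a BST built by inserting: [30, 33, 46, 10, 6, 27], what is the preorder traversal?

Tree insertion order: [30, 33, 46, 10, 6, 27]
Tree (level-order array): [30, 10, 33, 6, 27, None, 46]
Preorder traversal: [30, 10, 6, 27, 33, 46]


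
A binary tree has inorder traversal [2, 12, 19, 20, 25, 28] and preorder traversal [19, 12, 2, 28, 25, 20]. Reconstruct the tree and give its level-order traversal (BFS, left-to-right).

Inorder:  [2, 12, 19, 20, 25, 28]
Preorder: [19, 12, 2, 28, 25, 20]
Algorithm: preorder visits root first, so consume preorder in order;
for each root, split the current inorder slice at that value into
left-subtree inorder and right-subtree inorder, then recurse.
Recursive splits:
  root=19; inorder splits into left=[2, 12], right=[20, 25, 28]
  root=12; inorder splits into left=[2], right=[]
  root=2; inorder splits into left=[], right=[]
  root=28; inorder splits into left=[20, 25], right=[]
  root=25; inorder splits into left=[20], right=[]
  root=20; inorder splits into left=[], right=[]
Reconstructed level-order: [19, 12, 28, 2, 25, 20]


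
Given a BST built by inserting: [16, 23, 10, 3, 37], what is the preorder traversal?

Tree insertion order: [16, 23, 10, 3, 37]
Tree (level-order array): [16, 10, 23, 3, None, None, 37]
Preorder traversal: [16, 10, 3, 23, 37]


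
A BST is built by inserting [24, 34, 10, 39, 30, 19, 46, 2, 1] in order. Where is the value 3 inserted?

Starting tree (level order): [24, 10, 34, 2, 19, 30, 39, 1, None, None, None, None, None, None, 46]
Insertion path: 24 -> 10 -> 2
Result: insert 3 as right child of 2
Final tree (level order): [24, 10, 34, 2, 19, 30, 39, 1, 3, None, None, None, None, None, 46]


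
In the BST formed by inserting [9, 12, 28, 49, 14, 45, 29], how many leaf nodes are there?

Tree built from: [9, 12, 28, 49, 14, 45, 29]
Tree (level-order array): [9, None, 12, None, 28, 14, 49, None, None, 45, None, 29]
Rule: A leaf has 0 children.
Per-node child counts:
  node 9: 1 child(ren)
  node 12: 1 child(ren)
  node 28: 2 child(ren)
  node 14: 0 child(ren)
  node 49: 1 child(ren)
  node 45: 1 child(ren)
  node 29: 0 child(ren)
Matching nodes: [14, 29]
Count of leaf nodes: 2


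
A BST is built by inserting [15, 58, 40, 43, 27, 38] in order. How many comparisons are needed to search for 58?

Search path for 58: 15 -> 58
Found: True
Comparisons: 2


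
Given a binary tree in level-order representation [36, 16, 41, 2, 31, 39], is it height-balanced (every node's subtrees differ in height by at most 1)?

Tree (level-order array): [36, 16, 41, 2, 31, 39]
Definition: a tree is height-balanced if, at every node, |h(left) - h(right)| <= 1 (empty subtree has height -1).
Bottom-up per-node check:
  node 2: h_left=-1, h_right=-1, diff=0 [OK], height=0
  node 31: h_left=-1, h_right=-1, diff=0 [OK], height=0
  node 16: h_left=0, h_right=0, diff=0 [OK], height=1
  node 39: h_left=-1, h_right=-1, diff=0 [OK], height=0
  node 41: h_left=0, h_right=-1, diff=1 [OK], height=1
  node 36: h_left=1, h_right=1, diff=0 [OK], height=2
All nodes satisfy the balance condition.
Result: Balanced


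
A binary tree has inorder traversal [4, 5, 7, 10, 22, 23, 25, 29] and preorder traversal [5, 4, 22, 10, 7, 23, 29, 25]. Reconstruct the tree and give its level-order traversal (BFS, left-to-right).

Inorder:  [4, 5, 7, 10, 22, 23, 25, 29]
Preorder: [5, 4, 22, 10, 7, 23, 29, 25]
Algorithm: preorder visits root first, so consume preorder in order;
for each root, split the current inorder slice at that value into
left-subtree inorder and right-subtree inorder, then recurse.
Recursive splits:
  root=5; inorder splits into left=[4], right=[7, 10, 22, 23, 25, 29]
  root=4; inorder splits into left=[], right=[]
  root=22; inorder splits into left=[7, 10], right=[23, 25, 29]
  root=10; inorder splits into left=[7], right=[]
  root=7; inorder splits into left=[], right=[]
  root=23; inorder splits into left=[], right=[25, 29]
  root=29; inorder splits into left=[25], right=[]
  root=25; inorder splits into left=[], right=[]
Reconstructed level-order: [5, 4, 22, 10, 23, 7, 29, 25]


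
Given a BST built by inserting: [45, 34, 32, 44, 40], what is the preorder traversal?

Tree insertion order: [45, 34, 32, 44, 40]
Tree (level-order array): [45, 34, None, 32, 44, None, None, 40]
Preorder traversal: [45, 34, 32, 44, 40]


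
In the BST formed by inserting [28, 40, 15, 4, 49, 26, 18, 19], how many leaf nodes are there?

Tree built from: [28, 40, 15, 4, 49, 26, 18, 19]
Tree (level-order array): [28, 15, 40, 4, 26, None, 49, None, None, 18, None, None, None, None, 19]
Rule: A leaf has 0 children.
Per-node child counts:
  node 28: 2 child(ren)
  node 15: 2 child(ren)
  node 4: 0 child(ren)
  node 26: 1 child(ren)
  node 18: 1 child(ren)
  node 19: 0 child(ren)
  node 40: 1 child(ren)
  node 49: 0 child(ren)
Matching nodes: [4, 19, 49]
Count of leaf nodes: 3


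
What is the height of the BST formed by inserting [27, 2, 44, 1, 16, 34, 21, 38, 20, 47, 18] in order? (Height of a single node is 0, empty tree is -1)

Insertion order: [27, 2, 44, 1, 16, 34, 21, 38, 20, 47, 18]
Tree (level-order array): [27, 2, 44, 1, 16, 34, 47, None, None, None, 21, None, 38, None, None, 20, None, None, None, 18]
Compute height bottom-up (empty subtree = -1):
  height(1) = 1 + max(-1, -1) = 0
  height(18) = 1 + max(-1, -1) = 0
  height(20) = 1 + max(0, -1) = 1
  height(21) = 1 + max(1, -1) = 2
  height(16) = 1 + max(-1, 2) = 3
  height(2) = 1 + max(0, 3) = 4
  height(38) = 1 + max(-1, -1) = 0
  height(34) = 1 + max(-1, 0) = 1
  height(47) = 1 + max(-1, -1) = 0
  height(44) = 1 + max(1, 0) = 2
  height(27) = 1 + max(4, 2) = 5
Height = 5


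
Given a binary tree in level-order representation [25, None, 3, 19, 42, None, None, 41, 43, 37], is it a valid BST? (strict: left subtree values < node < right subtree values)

Level-order array: [25, None, 3, 19, 42, None, None, 41, 43, 37]
Validate using subtree bounds (lo, hi): at each node, require lo < value < hi,
then recurse left with hi=value and right with lo=value.
Preorder trace (stopping at first violation):
  at node 25 with bounds (-inf, +inf): OK
  at node 3 with bounds (25, +inf): VIOLATION
Node 3 violates its bound: not (25 < 3 < +inf).
Result: Not a valid BST
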